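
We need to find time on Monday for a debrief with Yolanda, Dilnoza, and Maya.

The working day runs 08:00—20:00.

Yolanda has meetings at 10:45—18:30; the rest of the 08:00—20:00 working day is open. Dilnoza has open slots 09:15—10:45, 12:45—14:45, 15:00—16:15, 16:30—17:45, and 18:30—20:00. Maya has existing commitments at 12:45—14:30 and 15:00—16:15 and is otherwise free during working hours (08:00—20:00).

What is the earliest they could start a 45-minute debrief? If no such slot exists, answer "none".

Yolanda free within 08:00–20:00: 08:00–10:45, 18:30–20:00.
Maya free within 08:00–20:00: 08:00–12:45, 14:30–15:00, 16:15–20:00.
Yolanda ∩ Dilnoza: 09:15–10:45, 18:30–20:00.
Yolanda ∩ Dilnoza ∩ Maya: 09:15–10:45, 18:30–20:00.
Windows ≥ 45 min: 09:15–10:45, 18:30–20:00.
Earliest such window starts at 09:15.

09:15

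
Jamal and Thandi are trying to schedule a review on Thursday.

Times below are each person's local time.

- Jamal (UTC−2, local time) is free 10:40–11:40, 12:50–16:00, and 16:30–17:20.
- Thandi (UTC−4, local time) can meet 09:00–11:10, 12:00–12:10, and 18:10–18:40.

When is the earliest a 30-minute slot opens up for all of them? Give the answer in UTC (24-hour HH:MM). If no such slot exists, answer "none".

13:00

Jamal → UTC: 12:40–13:40, 14:50–18:00, 18:30–19:20.
Thandi → UTC: 13:00–15:10, 16:00–16:10, 22:10–22:40.
Jamal ∩ Thandi: 13:00–13:40, 14:50–15:10, 16:00–16:10.
Windows ≥ 30 min: 13:00–13:40.
Earliest such window starts at 13:00.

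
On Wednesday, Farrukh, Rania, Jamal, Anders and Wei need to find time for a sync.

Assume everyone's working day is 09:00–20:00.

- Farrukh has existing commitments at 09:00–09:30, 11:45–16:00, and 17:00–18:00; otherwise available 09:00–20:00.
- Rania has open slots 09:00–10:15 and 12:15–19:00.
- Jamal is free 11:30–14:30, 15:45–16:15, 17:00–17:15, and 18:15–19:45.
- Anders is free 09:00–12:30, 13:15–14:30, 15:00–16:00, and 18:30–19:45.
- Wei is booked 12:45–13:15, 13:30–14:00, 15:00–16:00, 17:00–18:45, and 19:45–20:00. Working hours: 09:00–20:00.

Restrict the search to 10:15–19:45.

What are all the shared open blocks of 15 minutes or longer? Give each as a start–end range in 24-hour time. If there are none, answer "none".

18:45–19:00

Farrukh free within 09:00–20:00: 09:30–11:45, 16:00–17:00, 18:00–20:00.
Wei free within 09:00–20:00: 09:00–12:45, 13:15–13:30, 14:00–15:00, 16:00–17:00, 18:45–19:45.
Farrukh ∩ Rania: 09:30–10:15, 16:00–17:00, 18:00–19:00.
Farrukh ∩ Rania ∩ Jamal: 16:00–16:15, 18:15–19:00.
Farrukh ∩ Rania ∩ Jamal ∩ Anders: 18:30–19:00.
Farrukh ∩ Rania ∩ Jamal ∩ Anders ∩ Wei: 18:45–19:00.
Restricted to 10:15–19:45: 18:45–19:00.
Windows ≥ 15 min: 18:45–19:00.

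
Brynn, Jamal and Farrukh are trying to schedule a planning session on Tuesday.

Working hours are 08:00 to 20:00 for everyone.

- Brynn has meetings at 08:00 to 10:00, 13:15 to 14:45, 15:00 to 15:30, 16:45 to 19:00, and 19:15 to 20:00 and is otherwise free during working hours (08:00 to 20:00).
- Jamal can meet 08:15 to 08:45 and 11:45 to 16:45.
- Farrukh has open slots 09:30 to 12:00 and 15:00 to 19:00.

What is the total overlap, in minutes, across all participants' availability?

Brynn free within 08:00–20:00: 10:00–13:15, 14:45–15:00, 15:30–16:45, 19:00–19:15.
Brynn ∩ Jamal: 11:45–13:15, 14:45–15:00, 15:30–16:45.
Brynn ∩ Jamal ∩ Farrukh: 11:45–12:00, 15:30–16:45.
Total common minutes: 15 + 75 = 90.

90 minutes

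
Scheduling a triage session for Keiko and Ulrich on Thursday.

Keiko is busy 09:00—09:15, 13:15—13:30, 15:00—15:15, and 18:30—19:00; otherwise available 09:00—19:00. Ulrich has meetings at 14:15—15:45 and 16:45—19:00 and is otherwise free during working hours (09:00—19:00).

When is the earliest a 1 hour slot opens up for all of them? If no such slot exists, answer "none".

Keiko free within 09:00–19:00: 09:15–13:15, 13:30–15:00, 15:15–18:30.
Ulrich free within 09:00–19:00: 09:00–14:15, 15:45–16:45.
Keiko ∩ Ulrich: 09:15–13:15, 13:30–14:15, 15:45–16:45.
Windows ≥ 60 min: 09:15–13:15, 15:45–16:45.
Earliest such window starts at 09:15.

09:15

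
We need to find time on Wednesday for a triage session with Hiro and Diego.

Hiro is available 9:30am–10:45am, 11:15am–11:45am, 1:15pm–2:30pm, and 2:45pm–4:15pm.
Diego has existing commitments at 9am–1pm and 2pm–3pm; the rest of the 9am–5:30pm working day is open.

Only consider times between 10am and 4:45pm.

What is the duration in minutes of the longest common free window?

Diego free within 09:00–17:30: 13:00–14:00, 15:00–17:30.
Hiro ∩ Diego: 13:15–14:00, 15:00–16:15.
Restricted to 10:00–16:45: 13:15–14:00, 15:00–16:15.
Common window lengths: 45, 75 min; longest is 75.

75 minutes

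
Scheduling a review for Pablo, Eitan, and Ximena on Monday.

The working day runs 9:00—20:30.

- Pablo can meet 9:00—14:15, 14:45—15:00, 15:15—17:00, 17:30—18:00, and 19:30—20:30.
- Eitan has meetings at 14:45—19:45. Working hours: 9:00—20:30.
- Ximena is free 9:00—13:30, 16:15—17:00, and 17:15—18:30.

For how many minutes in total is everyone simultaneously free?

Eitan free within 09:00–20:30: 09:00–14:45, 19:45–20:30.
Pablo ∩ Eitan: 09:00–14:15, 19:45–20:30.
Pablo ∩ Eitan ∩ Ximena: 09:00–13:30.
Total common minutes: 270.

270 minutes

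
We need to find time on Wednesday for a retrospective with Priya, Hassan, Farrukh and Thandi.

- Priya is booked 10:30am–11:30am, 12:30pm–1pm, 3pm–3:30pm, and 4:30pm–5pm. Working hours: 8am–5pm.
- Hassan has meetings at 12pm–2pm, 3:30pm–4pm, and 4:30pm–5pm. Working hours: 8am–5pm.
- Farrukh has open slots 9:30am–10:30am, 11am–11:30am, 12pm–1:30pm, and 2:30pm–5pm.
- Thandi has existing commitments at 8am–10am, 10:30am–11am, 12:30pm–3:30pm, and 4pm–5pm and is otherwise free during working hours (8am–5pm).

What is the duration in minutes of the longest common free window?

Priya free within 08:00–17:00: 08:00–10:30, 11:30–12:30, 13:00–15:00, 15:30–16:30.
Hassan free within 08:00–17:00: 08:00–12:00, 14:00–15:30, 16:00–16:30.
Thandi free within 08:00–17:00: 10:00–10:30, 11:00–12:30, 15:30–16:00.
Priya ∩ Hassan: 08:00–10:30, 11:30–12:00, 14:00–15:00, 16:00–16:30.
Priya ∩ Hassan ∩ Farrukh: 09:30–10:30, 14:30–15:00, 16:00–16:30.
Priya ∩ Hassan ∩ Farrukh ∩ Thandi: 10:00–10:30.
Single common window of 30 minutes.

30 minutes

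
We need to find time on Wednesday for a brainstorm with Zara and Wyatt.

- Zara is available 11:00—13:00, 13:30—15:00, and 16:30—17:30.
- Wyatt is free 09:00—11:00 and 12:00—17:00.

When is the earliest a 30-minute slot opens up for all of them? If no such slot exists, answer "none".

12:00

Zara ∩ Wyatt: 12:00–13:00, 13:30–15:00, 16:30–17:00.
Windows ≥ 30 min: 12:00–13:00, 13:30–15:00, 16:30–17:00.
Earliest such window starts at 12:00.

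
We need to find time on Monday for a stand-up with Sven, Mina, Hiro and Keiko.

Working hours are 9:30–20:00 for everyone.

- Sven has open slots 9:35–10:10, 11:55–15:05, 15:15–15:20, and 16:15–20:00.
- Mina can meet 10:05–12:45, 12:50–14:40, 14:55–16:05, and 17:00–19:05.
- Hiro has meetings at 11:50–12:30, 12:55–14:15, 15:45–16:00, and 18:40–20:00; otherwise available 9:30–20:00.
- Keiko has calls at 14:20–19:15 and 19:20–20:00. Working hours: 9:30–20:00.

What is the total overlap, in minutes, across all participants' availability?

30 minutes

Hiro free within 09:30–20:00: 09:30–11:50, 12:30–12:55, 14:15–15:45, 16:00–18:40.
Keiko free within 09:30–20:00: 09:30–14:20, 19:15–19:20.
Sven ∩ Mina: 10:05–10:10, 11:55–12:45, 12:50–14:40, 14:55–15:05, 15:15–15:20, 17:00–19:05.
Sven ∩ Mina ∩ Hiro: 10:05–10:10, 12:30–12:45, 12:50–12:55, 14:15–14:40, 14:55–15:05, 15:15–15:20, 17:00–18:40.
Sven ∩ Mina ∩ Hiro ∩ Keiko: 10:05–10:10, 12:30–12:45, 12:50–12:55, 14:15–14:20.
Total common minutes: 5 + 15 + 5 + 5 = 30.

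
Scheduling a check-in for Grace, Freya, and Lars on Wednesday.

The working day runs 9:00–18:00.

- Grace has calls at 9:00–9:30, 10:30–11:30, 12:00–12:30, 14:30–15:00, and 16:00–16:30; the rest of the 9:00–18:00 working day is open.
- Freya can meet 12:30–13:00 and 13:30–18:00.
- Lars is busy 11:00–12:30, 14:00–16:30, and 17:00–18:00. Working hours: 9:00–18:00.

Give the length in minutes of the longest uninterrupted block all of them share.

Grace free within 09:00–18:00: 09:30–10:30, 11:30–12:00, 12:30–14:30, 15:00–16:00, 16:30–18:00.
Lars free within 09:00–18:00: 09:00–11:00, 12:30–14:00, 16:30–17:00.
Grace ∩ Freya: 12:30–13:00, 13:30–14:30, 15:00–16:00, 16:30–18:00.
Grace ∩ Freya ∩ Lars: 12:30–13:00, 13:30–14:00, 16:30–17:00.
Common window lengths: 30, 30, 30 min; longest is 30.

30 minutes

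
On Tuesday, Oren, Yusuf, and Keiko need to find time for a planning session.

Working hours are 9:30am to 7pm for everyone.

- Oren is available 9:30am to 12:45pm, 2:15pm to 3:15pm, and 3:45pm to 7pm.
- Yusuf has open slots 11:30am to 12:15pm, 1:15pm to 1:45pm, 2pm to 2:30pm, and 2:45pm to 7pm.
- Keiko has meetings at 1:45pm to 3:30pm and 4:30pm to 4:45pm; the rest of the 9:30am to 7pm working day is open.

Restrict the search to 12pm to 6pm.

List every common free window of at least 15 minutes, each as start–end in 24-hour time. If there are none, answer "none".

12:00–12:15, 15:45–16:30, 16:45–18:00

Keiko free within 09:30–19:00: 09:30–13:45, 15:30–16:30, 16:45–19:00.
Oren ∩ Yusuf: 11:30–12:15, 14:15–14:30, 14:45–15:15, 15:45–19:00.
Oren ∩ Yusuf ∩ Keiko: 11:30–12:15, 15:45–16:30, 16:45–19:00.
Restricted to 12:00–18:00: 12:00–12:15, 15:45–16:30, 16:45–18:00.
Windows ≥ 15 min: 12:00–12:15, 15:45–16:30, 16:45–18:00.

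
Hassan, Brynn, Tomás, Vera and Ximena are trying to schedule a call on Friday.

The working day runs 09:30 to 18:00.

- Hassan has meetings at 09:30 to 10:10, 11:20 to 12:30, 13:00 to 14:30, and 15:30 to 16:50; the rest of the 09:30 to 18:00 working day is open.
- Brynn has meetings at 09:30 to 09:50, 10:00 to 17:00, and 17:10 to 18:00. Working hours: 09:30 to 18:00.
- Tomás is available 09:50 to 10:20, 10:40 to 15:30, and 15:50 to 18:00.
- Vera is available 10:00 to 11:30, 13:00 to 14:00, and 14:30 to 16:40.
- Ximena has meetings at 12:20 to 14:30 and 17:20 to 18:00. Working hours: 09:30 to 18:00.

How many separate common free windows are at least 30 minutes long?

0

Hassan free within 09:30–18:00: 10:10–11:20, 12:30–13:00, 14:30–15:30, 16:50–18:00.
Brynn free within 09:30–18:00: 09:50–10:00, 17:00–17:10.
Ximena free within 09:30–18:00: 09:30–12:20, 14:30–17:20.
Hassan ∩ Brynn: 17:00–17:10.
Hassan ∩ Brynn ∩ Tomás: 17:00–17:10.
Hassan ∩ Brynn ∩ Tomás ∩ Vera: (none).
Hassan ∩ Brynn ∩ Tomás ∩ Vera ∩ Ximena: (none).
Windows ≥ 30 min: (none).
That's 0 windows.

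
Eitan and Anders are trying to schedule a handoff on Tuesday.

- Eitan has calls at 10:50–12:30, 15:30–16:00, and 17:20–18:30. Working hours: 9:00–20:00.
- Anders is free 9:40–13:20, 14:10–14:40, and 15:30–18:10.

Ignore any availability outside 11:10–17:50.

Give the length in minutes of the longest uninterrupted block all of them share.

80 minutes

Eitan free within 09:00–20:00: 09:00–10:50, 12:30–15:30, 16:00–17:20, 18:30–20:00.
Eitan ∩ Anders: 09:40–10:50, 12:30–13:20, 14:10–14:40, 16:00–17:20.
Restricted to 11:10–17:50: 12:30–13:20, 14:10–14:40, 16:00–17:20.
Common window lengths: 50, 30, 80 min; longest is 80.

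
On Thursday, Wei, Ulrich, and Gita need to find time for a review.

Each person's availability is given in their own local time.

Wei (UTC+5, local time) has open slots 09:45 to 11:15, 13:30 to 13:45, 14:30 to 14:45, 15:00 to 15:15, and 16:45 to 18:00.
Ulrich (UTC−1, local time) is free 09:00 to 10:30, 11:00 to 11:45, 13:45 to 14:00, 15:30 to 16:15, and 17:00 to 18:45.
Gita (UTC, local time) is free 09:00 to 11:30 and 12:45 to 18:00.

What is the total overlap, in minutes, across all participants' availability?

15 minutes

Wei → UTC: 04:45–06:15, 08:30–08:45, 09:30–09:45, 10:00–10:15, 11:45–13:00.
Ulrich → UTC: 10:00–11:30, 12:00–12:45, 14:45–15:00, 16:30–17:15, 18:00–19:45.
Gita → UTC: 09:00–11:30, 12:45–18:00.
Wei ∩ Ulrich: 10:00–10:15, 12:00–12:45.
Wei ∩ Ulrich ∩ Gita: 10:00–10:15.
Total common minutes: 15.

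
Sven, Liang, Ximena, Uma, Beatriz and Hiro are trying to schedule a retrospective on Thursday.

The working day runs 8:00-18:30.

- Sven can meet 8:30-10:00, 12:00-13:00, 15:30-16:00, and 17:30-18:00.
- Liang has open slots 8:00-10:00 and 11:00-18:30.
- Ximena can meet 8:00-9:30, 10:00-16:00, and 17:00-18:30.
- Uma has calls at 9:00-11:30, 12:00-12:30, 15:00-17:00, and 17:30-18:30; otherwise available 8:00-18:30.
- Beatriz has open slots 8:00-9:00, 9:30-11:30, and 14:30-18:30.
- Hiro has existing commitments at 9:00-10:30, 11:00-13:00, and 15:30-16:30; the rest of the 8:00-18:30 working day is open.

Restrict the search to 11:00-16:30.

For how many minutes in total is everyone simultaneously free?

Uma free within 08:00–18:30: 08:00–09:00, 11:30–12:00, 12:30–15:00, 17:00–17:30.
Hiro free within 08:00–18:30: 08:00–09:00, 10:30–11:00, 13:00–15:30, 16:30–18:30.
Sven ∩ Liang: 08:30–10:00, 12:00–13:00, 15:30–16:00, 17:30–18:00.
Sven ∩ Liang ∩ Ximena: 08:30–09:30, 12:00–13:00, 15:30–16:00, 17:30–18:00.
Sven ∩ Liang ∩ Ximena ∩ Uma: 08:30–09:00, 12:30–13:00.
Sven ∩ Liang ∩ Ximena ∩ Uma ∩ Beatriz: 08:30–09:00.
Sven ∩ Liang ∩ Ximena ∩ Uma ∩ Beatriz ∩ Hiro: 08:30–09:00.
Restricted to 11:00–16:30: (none).
Total common minutes: 0.

0 minutes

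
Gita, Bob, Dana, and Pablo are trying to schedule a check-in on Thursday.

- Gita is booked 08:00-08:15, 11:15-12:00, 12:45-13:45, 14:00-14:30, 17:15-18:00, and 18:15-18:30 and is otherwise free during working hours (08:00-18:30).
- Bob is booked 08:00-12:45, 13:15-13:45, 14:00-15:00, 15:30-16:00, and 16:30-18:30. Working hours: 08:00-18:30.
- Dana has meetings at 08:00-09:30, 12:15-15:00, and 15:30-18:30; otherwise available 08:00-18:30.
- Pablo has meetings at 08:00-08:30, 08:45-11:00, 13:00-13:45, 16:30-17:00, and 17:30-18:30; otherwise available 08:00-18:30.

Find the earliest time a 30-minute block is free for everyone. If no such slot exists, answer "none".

15:00

Gita free within 08:00–18:30: 08:15–11:15, 12:00–12:45, 13:45–14:00, 14:30–17:15, 18:00–18:15.
Bob free within 08:00–18:30: 12:45–13:15, 13:45–14:00, 15:00–15:30, 16:00–16:30.
Dana free within 08:00–18:30: 09:30–12:15, 15:00–15:30.
Pablo free within 08:00–18:30: 08:30–08:45, 11:00–13:00, 13:45–16:30, 17:00–17:30.
Gita ∩ Bob: 13:45–14:00, 15:00–15:30, 16:00–16:30.
Gita ∩ Bob ∩ Dana: 15:00–15:30.
Gita ∩ Bob ∩ Dana ∩ Pablo: 15:00–15:30.
Windows ≥ 30 min: 15:00–15:30.
Earliest such window starts at 15:00.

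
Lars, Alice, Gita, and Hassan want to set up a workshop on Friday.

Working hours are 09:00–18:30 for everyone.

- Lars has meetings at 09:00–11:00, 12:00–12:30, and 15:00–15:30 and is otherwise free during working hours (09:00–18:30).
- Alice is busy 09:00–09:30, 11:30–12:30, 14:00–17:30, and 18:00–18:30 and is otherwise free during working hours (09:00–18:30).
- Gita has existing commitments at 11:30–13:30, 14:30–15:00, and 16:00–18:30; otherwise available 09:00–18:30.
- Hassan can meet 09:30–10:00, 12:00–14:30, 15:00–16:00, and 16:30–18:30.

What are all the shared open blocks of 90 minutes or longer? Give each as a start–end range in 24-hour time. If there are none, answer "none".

none

Lars free within 09:00–18:30: 11:00–12:00, 12:30–15:00, 15:30–18:30.
Alice free within 09:00–18:30: 09:30–11:30, 12:30–14:00, 17:30–18:00.
Gita free within 09:00–18:30: 09:00–11:30, 13:30–14:30, 15:00–16:00.
Lars ∩ Alice: 11:00–11:30, 12:30–14:00, 17:30–18:00.
Lars ∩ Alice ∩ Gita: 11:00–11:30, 13:30–14:00.
Lars ∩ Alice ∩ Gita ∩ Hassan: 13:30–14:00.
Windows ≥ 90 min: (none).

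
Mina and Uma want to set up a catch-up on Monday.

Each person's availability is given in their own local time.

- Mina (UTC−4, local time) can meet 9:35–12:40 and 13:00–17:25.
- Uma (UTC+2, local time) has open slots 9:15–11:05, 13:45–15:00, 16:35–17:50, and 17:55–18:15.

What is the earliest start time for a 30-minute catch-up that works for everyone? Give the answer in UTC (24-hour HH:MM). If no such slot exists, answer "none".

Mina → UTC: 13:35–16:40, 17:00–21:25.
Uma → UTC: 07:15–09:05, 11:45–13:00, 14:35–15:50, 15:55–16:15.
Mina ∩ Uma: 14:35–15:50, 15:55–16:15.
Windows ≥ 30 min: 14:35–15:50.
Earliest such window starts at 14:35.

14:35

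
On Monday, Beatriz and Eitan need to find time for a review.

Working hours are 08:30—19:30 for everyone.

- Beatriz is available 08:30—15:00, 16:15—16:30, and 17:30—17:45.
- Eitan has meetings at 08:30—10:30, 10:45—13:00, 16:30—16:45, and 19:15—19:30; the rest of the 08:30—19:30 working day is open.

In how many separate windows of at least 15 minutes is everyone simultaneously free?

4

Eitan free within 08:30–19:30: 10:30–10:45, 13:00–16:30, 16:45–19:15.
Beatriz ∩ Eitan: 10:30–10:45, 13:00–15:00, 16:15–16:30, 17:30–17:45.
Windows ≥ 15 min: 10:30–10:45, 13:00–15:00, 16:15–16:30, 17:30–17:45.
That's 4 windows.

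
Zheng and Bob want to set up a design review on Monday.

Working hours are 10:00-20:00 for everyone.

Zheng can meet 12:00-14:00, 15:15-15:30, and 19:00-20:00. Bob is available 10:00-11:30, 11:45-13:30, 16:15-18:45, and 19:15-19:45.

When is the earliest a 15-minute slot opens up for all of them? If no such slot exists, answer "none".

Zheng ∩ Bob: 12:00–13:30, 19:15–19:45.
Windows ≥ 15 min: 12:00–13:30, 19:15–19:45.
Earliest such window starts at 12:00.

12:00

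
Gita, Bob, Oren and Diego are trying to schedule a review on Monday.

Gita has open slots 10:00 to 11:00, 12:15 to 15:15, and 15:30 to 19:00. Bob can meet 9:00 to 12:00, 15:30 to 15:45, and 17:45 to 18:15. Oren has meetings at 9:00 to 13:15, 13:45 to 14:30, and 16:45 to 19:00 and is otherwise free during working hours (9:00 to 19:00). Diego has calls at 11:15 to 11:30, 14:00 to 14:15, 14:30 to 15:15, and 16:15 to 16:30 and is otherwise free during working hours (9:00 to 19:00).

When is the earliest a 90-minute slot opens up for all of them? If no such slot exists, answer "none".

none

Oren free within 09:00–19:00: 13:15–13:45, 14:30–16:45.
Diego free within 09:00–19:00: 09:00–11:15, 11:30–14:00, 14:15–14:30, 15:15–16:15, 16:30–19:00.
Gita ∩ Bob: 10:00–11:00, 15:30–15:45, 17:45–18:15.
Gita ∩ Bob ∩ Oren: 15:30–15:45.
Gita ∩ Bob ∩ Oren ∩ Diego: 15:30–15:45.
Windows ≥ 90 min: (none).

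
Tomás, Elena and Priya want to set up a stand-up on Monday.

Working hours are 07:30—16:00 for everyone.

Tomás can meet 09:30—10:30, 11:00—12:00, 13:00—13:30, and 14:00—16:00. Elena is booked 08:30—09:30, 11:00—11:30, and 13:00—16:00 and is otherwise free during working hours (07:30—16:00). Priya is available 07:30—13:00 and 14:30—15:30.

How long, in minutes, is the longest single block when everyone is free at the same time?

60 minutes

Elena free within 07:30–16:00: 07:30–08:30, 09:30–11:00, 11:30–13:00.
Tomás ∩ Elena: 09:30–10:30, 11:30–12:00.
Tomás ∩ Elena ∩ Priya: 09:30–10:30, 11:30–12:00.
Common window lengths: 60, 30 min; longest is 60.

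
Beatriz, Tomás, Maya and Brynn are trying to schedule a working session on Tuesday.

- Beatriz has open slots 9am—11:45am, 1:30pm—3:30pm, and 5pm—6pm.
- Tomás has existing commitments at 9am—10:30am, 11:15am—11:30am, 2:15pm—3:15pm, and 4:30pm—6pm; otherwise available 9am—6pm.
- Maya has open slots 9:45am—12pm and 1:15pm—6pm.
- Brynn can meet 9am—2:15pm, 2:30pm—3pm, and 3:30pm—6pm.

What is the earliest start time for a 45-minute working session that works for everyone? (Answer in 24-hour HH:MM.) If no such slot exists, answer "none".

10:30

Tomás free within 09:00–18:00: 10:30–11:15, 11:30–14:15, 15:15–16:30.
Beatriz ∩ Tomás: 10:30–11:15, 11:30–11:45, 13:30–14:15, 15:15–15:30.
Beatriz ∩ Tomás ∩ Maya: 10:30–11:15, 11:30–11:45, 13:30–14:15, 15:15–15:30.
Beatriz ∩ Tomás ∩ Maya ∩ Brynn: 10:30–11:15, 11:30–11:45, 13:30–14:15.
Windows ≥ 45 min: 10:30–11:15, 13:30–14:15.
Earliest such window starts at 10:30.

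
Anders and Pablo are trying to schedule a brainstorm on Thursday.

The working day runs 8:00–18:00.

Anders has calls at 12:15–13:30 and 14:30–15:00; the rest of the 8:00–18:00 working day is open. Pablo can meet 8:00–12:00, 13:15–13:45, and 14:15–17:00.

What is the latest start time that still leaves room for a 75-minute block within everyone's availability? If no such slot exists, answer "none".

15:45

Anders free within 08:00–18:00: 08:00–12:15, 13:30–14:30, 15:00–18:00.
Anders ∩ Pablo: 08:00–12:00, 13:30–13:45, 14:15–14:30, 15:00–17:00.
Windows ≥ 75 min: 08:00–12:00, 15:00–17:00.
Latest start in the last window 15:00–17:00 is 17:00 − 75 min = 15:45.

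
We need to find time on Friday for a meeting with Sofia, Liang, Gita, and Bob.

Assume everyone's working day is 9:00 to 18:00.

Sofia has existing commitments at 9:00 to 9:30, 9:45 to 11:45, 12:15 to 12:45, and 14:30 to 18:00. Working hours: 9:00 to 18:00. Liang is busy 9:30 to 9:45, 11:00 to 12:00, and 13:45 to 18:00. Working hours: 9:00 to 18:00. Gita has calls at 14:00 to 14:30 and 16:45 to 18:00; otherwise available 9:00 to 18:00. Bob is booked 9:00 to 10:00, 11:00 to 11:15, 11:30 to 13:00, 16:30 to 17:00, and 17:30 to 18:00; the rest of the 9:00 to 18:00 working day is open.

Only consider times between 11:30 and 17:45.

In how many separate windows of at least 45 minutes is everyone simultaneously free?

1

Sofia free within 09:00–18:00: 09:30–09:45, 11:45–12:15, 12:45–14:30.
Liang free within 09:00–18:00: 09:00–09:30, 09:45–11:00, 12:00–13:45.
Gita free within 09:00–18:00: 09:00–14:00, 14:30–16:45.
Bob free within 09:00–18:00: 10:00–11:00, 11:15–11:30, 13:00–16:30, 17:00–17:30.
Sofia ∩ Liang: 12:00–12:15, 12:45–13:45.
Sofia ∩ Liang ∩ Gita: 12:00–12:15, 12:45–13:45.
Sofia ∩ Liang ∩ Gita ∩ Bob: 13:00–13:45.
Restricted to 11:30–17:45: 13:00–13:45.
Windows ≥ 45 min: 13:00–13:45.
That's 1 window.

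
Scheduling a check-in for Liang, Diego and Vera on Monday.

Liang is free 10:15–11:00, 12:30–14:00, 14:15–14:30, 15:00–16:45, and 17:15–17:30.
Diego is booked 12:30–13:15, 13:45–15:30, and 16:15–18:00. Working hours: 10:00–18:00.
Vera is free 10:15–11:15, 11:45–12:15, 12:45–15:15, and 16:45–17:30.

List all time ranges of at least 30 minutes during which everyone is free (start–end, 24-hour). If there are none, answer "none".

10:15–11:00, 13:15–13:45

Diego free within 10:00–18:00: 10:00–12:30, 13:15–13:45, 15:30–16:15.
Liang ∩ Diego: 10:15–11:00, 13:15–13:45, 15:30–16:15.
Liang ∩ Diego ∩ Vera: 10:15–11:00, 13:15–13:45.
Windows ≥ 30 min: 10:15–11:00, 13:15–13:45.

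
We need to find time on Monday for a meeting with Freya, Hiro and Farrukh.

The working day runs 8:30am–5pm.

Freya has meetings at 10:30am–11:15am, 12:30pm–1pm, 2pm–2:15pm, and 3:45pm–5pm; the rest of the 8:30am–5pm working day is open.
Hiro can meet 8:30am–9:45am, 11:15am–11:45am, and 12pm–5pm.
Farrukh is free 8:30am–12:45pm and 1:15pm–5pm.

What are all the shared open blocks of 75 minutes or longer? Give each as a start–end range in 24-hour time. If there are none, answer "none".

08:30–09:45, 14:15–15:45

Freya free within 08:30–17:00: 08:30–10:30, 11:15–12:30, 13:00–14:00, 14:15–15:45.
Freya ∩ Hiro: 08:30–09:45, 11:15–11:45, 12:00–12:30, 13:00–14:00, 14:15–15:45.
Freya ∩ Hiro ∩ Farrukh: 08:30–09:45, 11:15–11:45, 12:00–12:30, 13:15–14:00, 14:15–15:45.
Windows ≥ 75 min: 08:30–09:45, 14:15–15:45.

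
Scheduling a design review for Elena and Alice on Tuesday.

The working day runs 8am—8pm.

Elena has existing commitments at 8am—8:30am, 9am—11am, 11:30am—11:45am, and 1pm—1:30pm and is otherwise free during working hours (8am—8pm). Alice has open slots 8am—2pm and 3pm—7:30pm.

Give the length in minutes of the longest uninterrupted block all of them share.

Elena free within 08:00–20:00: 08:30–09:00, 11:00–11:30, 11:45–13:00, 13:30–20:00.
Elena ∩ Alice: 08:30–09:00, 11:00–11:30, 11:45–13:00, 13:30–14:00, 15:00–19:30.
Common window lengths: 30, 30, 75, 30, 270 min; longest is 270.

270 minutes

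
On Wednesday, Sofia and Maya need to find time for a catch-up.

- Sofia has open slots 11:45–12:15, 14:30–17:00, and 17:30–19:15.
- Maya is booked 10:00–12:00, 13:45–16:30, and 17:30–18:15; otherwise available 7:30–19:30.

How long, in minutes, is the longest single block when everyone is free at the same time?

60 minutes

Maya free within 07:30–19:30: 07:30–10:00, 12:00–13:45, 16:30–17:30, 18:15–19:30.
Sofia ∩ Maya: 12:00–12:15, 16:30–17:00, 18:15–19:15.
Common window lengths: 15, 30, 60 min; longest is 60.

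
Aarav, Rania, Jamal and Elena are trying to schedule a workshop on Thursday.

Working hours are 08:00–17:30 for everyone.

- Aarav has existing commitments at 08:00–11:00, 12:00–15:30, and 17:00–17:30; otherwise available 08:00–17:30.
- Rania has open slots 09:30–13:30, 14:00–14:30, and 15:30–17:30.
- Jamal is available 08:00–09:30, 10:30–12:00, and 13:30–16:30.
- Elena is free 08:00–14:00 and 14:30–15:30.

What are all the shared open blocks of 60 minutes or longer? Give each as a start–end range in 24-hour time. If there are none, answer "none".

Aarav free within 08:00–17:30: 11:00–12:00, 15:30–17:00.
Aarav ∩ Rania: 11:00–12:00, 15:30–17:00.
Aarav ∩ Rania ∩ Jamal: 11:00–12:00, 15:30–16:30.
Aarav ∩ Rania ∩ Jamal ∩ Elena: 11:00–12:00.
Windows ≥ 60 min: 11:00–12:00.

11:00–12:00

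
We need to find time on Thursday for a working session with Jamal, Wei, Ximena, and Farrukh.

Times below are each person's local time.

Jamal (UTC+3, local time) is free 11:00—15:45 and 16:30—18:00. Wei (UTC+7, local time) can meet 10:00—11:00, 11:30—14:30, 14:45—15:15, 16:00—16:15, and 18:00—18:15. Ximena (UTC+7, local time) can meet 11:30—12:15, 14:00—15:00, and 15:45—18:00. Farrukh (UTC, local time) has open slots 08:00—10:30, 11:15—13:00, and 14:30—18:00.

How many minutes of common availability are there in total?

Jamal → UTC: 08:00–12:45, 13:30–15:00.
Wei → UTC: 03:00–04:00, 04:30–07:30, 07:45–08:15, 09:00–09:15, 11:00–11:15.
Ximena → UTC: 04:30–05:15, 07:00–08:00, 08:45–11:00.
Farrukh → UTC: 08:00–10:30, 11:15–13:00, 14:30–18:00.
Jamal ∩ Wei: 08:00–08:15, 09:00–09:15, 11:00–11:15.
Jamal ∩ Wei ∩ Ximena: 09:00–09:15.
Jamal ∩ Wei ∩ Ximena ∩ Farrukh: 09:00–09:15.
Total common minutes: 15.

15 minutes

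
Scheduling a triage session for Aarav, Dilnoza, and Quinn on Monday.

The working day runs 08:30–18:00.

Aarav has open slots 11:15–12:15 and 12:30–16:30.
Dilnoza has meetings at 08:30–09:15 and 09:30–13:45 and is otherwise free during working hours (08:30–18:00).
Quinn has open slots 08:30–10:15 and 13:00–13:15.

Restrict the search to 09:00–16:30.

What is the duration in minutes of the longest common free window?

0 minutes

Dilnoza free within 08:30–18:00: 09:15–09:30, 13:45–18:00.
Aarav ∩ Dilnoza: 13:45–16:30.
Aarav ∩ Dilnoza ∩ Quinn: (none).
Restricted to 09:00–16:30: (none).
No common window.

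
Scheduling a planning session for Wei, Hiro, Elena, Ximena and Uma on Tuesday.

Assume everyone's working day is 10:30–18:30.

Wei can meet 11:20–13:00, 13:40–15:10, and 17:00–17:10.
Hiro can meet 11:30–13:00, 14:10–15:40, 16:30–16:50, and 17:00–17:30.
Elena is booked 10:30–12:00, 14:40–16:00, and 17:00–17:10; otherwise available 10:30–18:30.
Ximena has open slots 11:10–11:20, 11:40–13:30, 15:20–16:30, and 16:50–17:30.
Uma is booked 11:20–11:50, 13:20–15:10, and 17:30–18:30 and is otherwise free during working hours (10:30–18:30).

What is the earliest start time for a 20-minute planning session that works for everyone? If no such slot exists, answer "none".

Elena free within 10:30–18:30: 12:00–14:40, 16:00–17:00, 17:10–18:30.
Uma free within 10:30–18:30: 10:30–11:20, 11:50–13:20, 15:10–17:30.
Wei ∩ Hiro: 11:30–13:00, 14:10–15:10, 17:00–17:10.
Wei ∩ Hiro ∩ Elena: 12:00–13:00, 14:10–14:40.
Wei ∩ Hiro ∩ Elena ∩ Ximena: 12:00–13:00.
Wei ∩ Hiro ∩ Elena ∩ Ximena ∩ Uma: 12:00–13:00.
Windows ≥ 20 min: 12:00–13:00.
Earliest such window starts at 12:00.

12:00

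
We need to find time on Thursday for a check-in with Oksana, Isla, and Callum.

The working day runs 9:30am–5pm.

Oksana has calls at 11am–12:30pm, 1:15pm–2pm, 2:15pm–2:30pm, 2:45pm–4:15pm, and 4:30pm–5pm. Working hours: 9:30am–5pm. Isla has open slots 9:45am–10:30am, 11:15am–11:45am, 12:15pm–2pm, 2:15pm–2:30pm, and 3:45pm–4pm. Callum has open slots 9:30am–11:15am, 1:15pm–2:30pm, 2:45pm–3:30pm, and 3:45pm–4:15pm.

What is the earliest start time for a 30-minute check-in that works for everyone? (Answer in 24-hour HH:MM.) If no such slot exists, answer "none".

09:45

Oksana free within 09:30–17:00: 09:30–11:00, 12:30–13:15, 14:00–14:15, 14:30–14:45, 16:15–16:30.
Oksana ∩ Isla: 09:45–10:30, 12:30–13:15.
Oksana ∩ Isla ∩ Callum: 09:45–10:30.
Windows ≥ 30 min: 09:45–10:30.
Earliest such window starts at 09:45.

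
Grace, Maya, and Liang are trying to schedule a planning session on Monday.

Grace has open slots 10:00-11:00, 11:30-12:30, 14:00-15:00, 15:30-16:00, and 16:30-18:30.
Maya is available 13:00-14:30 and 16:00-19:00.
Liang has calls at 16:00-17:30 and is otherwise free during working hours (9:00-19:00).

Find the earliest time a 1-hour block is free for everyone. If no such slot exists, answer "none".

Liang free within 09:00–19:00: 09:00–16:00, 17:30–19:00.
Grace ∩ Maya: 14:00–14:30, 16:30–18:30.
Grace ∩ Maya ∩ Liang: 14:00–14:30, 17:30–18:30.
Windows ≥ 60 min: 17:30–18:30.
Earliest such window starts at 17:30.

17:30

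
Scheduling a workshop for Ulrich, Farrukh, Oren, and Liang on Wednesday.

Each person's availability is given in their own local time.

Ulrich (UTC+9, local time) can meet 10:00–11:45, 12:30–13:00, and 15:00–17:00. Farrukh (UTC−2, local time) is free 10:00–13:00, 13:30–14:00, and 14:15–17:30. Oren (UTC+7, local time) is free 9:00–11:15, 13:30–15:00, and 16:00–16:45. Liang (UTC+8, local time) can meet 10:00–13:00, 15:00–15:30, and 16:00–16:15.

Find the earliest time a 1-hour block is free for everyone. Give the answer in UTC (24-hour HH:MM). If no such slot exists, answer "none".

Ulrich → UTC: 01:00–02:45, 03:30–04:00, 06:00–08:00.
Farrukh → UTC: 12:00–15:00, 15:30–16:00, 16:15–19:30.
Oren → UTC: 02:00–04:15, 06:30–08:00, 09:00–09:45.
Liang → UTC: 02:00–05:00, 07:00–07:30, 08:00–08:15.
Ulrich ∩ Farrukh: (none).
Ulrich ∩ Farrukh ∩ Oren: (none).
Ulrich ∩ Farrukh ∩ Oren ∩ Liang: (none).
Windows ≥ 60 min: (none).

none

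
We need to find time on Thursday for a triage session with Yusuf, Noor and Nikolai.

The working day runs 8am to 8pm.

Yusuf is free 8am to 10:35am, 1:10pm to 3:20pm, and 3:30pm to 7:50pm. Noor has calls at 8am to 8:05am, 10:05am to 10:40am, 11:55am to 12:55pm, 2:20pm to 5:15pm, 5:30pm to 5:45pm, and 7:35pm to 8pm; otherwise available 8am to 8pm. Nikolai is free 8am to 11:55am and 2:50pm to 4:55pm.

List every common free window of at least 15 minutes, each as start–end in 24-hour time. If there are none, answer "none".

08:05–10:05

Noor free within 08:00–20:00: 08:05–10:05, 10:40–11:55, 12:55–14:20, 17:15–17:30, 17:45–19:35.
Yusuf ∩ Noor: 08:05–10:05, 13:10–14:20, 17:15–17:30, 17:45–19:35.
Yusuf ∩ Noor ∩ Nikolai: 08:05–10:05.
Windows ≥ 15 min: 08:05–10:05.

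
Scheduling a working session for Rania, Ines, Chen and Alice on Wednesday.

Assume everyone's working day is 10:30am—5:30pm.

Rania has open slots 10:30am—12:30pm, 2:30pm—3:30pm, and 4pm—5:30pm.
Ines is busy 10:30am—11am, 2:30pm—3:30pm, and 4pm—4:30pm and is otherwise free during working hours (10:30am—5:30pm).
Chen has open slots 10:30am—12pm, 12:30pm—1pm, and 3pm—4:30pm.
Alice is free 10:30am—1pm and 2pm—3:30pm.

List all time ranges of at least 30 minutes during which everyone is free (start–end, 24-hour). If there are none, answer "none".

Ines free within 10:30–17:30: 11:00–14:30, 15:30–16:00, 16:30–17:30.
Rania ∩ Ines: 11:00–12:30, 16:30–17:30.
Rania ∩ Ines ∩ Chen: 11:00–12:00.
Rania ∩ Ines ∩ Chen ∩ Alice: 11:00–12:00.
Windows ≥ 30 min: 11:00–12:00.

11:00–12:00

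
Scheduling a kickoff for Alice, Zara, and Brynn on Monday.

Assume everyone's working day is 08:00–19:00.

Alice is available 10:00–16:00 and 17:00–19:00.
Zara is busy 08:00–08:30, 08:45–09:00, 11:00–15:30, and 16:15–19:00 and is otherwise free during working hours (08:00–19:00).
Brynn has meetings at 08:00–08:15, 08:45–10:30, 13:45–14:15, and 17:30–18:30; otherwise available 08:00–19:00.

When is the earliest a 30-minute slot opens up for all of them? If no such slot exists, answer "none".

10:30

Zara free within 08:00–19:00: 08:30–08:45, 09:00–11:00, 15:30–16:15.
Brynn free within 08:00–19:00: 08:15–08:45, 10:30–13:45, 14:15–17:30, 18:30–19:00.
Alice ∩ Zara: 10:00–11:00, 15:30–16:00.
Alice ∩ Zara ∩ Brynn: 10:30–11:00, 15:30–16:00.
Windows ≥ 30 min: 10:30–11:00, 15:30–16:00.
Earliest such window starts at 10:30.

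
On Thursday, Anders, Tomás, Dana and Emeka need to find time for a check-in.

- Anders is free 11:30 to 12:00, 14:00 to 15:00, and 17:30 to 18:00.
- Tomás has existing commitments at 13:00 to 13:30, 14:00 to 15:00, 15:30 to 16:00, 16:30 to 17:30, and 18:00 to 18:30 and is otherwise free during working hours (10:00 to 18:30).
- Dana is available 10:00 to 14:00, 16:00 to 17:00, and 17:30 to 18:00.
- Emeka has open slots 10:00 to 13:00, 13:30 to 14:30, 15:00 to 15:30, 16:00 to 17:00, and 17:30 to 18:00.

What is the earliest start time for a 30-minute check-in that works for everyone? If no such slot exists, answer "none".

Tomás free within 10:00–18:30: 10:00–13:00, 13:30–14:00, 15:00–15:30, 16:00–16:30, 17:30–18:00.
Anders ∩ Tomás: 11:30–12:00, 17:30–18:00.
Anders ∩ Tomás ∩ Dana: 11:30–12:00, 17:30–18:00.
Anders ∩ Tomás ∩ Dana ∩ Emeka: 11:30–12:00, 17:30–18:00.
Windows ≥ 30 min: 11:30–12:00, 17:30–18:00.
Earliest such window starts at 11:30.

11:30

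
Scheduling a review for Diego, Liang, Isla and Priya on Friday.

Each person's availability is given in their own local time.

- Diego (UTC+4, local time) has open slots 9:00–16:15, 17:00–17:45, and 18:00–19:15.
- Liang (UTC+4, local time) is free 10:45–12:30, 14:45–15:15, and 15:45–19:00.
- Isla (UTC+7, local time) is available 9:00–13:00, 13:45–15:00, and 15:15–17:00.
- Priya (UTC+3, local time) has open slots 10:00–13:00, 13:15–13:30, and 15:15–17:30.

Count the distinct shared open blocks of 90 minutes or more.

0

Diego → UTC: 05:00–12:15, 13:00–13:45, 14:00–15:15.
Liang → UTC: 06:45–08:30, 10:45–11:15, 11:45–15:00.
Isla → UTC: 02:00–06:00, 06:45–08:00, 08:15–10:00.
Priya → UTC: 07:00–10:00, 10:15–10:30, 12:15–14:30.
Diego ∩ Liang: 06:45–08:30, 10:45–11:15, 11:45–12:15, 13:00–13:45, 14:00–15:00.
Diego ∩ Liang ∩ Isla: 06:45–08:00, 08:15–08:30.
Diego ∩ Liang ∩ Isla ∩ Priya: 07:00–08:00, 08:15–08:30.
Windows ≥ 90 min: (none).
That's 0 windows.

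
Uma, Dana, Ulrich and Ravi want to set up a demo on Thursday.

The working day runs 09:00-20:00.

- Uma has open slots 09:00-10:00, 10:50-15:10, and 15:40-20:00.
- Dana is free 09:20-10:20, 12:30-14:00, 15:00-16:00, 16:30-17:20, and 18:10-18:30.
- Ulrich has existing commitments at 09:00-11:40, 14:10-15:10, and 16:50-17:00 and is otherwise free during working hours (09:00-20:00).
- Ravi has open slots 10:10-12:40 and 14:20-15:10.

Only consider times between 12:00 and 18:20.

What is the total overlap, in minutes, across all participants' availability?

Ulrich free within 09:00–20:00: 11:40–14:10, 15:10–16:50, 17:00–20:00.
Uma ∩ Dana: 09:20–10:00, 12:30–14:00, 15:00–15:10, 15:40–16:00, 16:30–17:20, 18:10–18:30.
Uma ∩ Dana ∩ Ulrich: 12:30–14:00, 15:40–16:00, 16:30–16:50, 17:00–17:20, 18:10–18:30.
Uma ∩ Dana ∩ Ulrich ∩ Ravi: 12:30–12:40.
Restricted to 12:00–18:20: 12:30–12:40.
Total common minutes: 10.

10 minutes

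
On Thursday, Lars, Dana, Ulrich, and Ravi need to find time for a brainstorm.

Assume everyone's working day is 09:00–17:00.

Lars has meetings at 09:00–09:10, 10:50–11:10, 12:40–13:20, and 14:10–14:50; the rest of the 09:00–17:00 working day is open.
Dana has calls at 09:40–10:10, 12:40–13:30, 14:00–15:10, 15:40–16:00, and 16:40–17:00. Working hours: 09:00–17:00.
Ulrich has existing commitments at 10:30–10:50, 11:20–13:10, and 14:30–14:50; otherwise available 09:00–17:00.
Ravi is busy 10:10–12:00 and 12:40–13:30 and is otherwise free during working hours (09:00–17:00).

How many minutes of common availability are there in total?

Lars free within 09:00–17:00: 09:10–10:50, 11:10–12:40, 13:20–14:10, 14:50–17:00.
Dana free within 09:00–17:00: 09:00–09:40, 10:10–12:40, 13:30–14:00, 15:10–15:40, 16:00–16:40.
Ulrich free within 09:00–17:00: 09:00–10:30, 10:50–11:20, 13:10–14:30, 14:50–17:00.
Ravi free within 09:00–17:00: 09:00–10:10, 12:00–12:40, 13:30–17:00.
Lars ∩ Dana: 09:10–09:40, 10:10–10:50, 11:10–12:40, 13:30–14:00, 15:10–15:40, 16:00–16:40.
Lars ∩ Dana ∩ Ulrich: 09:10–09:40, 10:10–10:30, 11:10–11:20, 13:30–14:00, 15:10–15:40, 16:00–16:40.
Lars ∩ Dana ∩ Ulrich ∩ Ravi: 09:10–09:40, 13:30–14:00, 15:10–15:40, 16:00–16:40.
Total common minutes: 30 + 30 + 30 + 40 = 130.

130 minutes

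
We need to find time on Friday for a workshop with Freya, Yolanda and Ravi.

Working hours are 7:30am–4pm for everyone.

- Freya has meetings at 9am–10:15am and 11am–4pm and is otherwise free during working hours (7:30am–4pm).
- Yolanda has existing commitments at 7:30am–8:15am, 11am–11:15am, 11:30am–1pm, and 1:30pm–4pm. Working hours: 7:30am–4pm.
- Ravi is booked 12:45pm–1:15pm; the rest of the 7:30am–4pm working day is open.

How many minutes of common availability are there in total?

90 minutes

Freya free within 07:30–16:00: 07:30–09:00, 10:15–11:00.
Yolanda free within 07:30–16:00: 08:15–11:00, 11:15–11:30, 13:00–13:30.
Ravi free within 07:30–16:00: 07:30–12:45, 13:15–16:00.
Freya ∩ Yolanda: 08:15–09:00, 10:15–11:00.
Freya ∩ Yolanda ∩ Ravi: 08:15–09:00, 10:15–11:00.
Total common minutes: 45 + 45 = 90.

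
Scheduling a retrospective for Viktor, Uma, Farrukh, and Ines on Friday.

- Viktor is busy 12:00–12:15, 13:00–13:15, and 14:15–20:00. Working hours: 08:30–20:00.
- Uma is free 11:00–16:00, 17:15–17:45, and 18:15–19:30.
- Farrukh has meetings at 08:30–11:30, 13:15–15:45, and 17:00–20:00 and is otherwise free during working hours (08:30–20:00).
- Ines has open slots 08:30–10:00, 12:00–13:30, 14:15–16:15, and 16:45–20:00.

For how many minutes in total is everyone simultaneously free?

45 minutes

Viktor free within 08:30–20:00: 08:30–12:00, 12:15–13:00, 13:15–14:15.
Farrukh free within 08:30–20:00: 11:30–13:15, 15:45–17:00.
Viktor ∩ Uma: 11:00–12:00, 12:15–13:00, 13:15–14:15.
Viktor ∩ Uma ∩ Farrukh: 11:30–12:00, 12:15–13:00.
Viktor ∩ Uma ∩ Farrukh ∩ Ines: 12:15–13:00.
Total common minutes: 45.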